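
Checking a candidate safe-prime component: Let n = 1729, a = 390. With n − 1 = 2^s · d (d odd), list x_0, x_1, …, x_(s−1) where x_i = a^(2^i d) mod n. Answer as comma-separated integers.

1196, 533, 533, 533, 533, 533

n − 1 = 1728 = 2^6 · 27, so s = 6 and d = 27.
x_0 = 390^27 mod 1729 = 1196.
x_1 = 1196^2 mod 1729 = 533.
x_2 = 533^2 mod 1729 = 533.
x_3 = 533^2 mod 1729 = 533.
x_4 = 533^2 mod 1729 = 533.
x_5 = 533^2 mod 1729 = 533.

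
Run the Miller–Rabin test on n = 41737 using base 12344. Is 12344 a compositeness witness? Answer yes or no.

no

n − 1 = 41736 = 2^3 · 5217, so s = 3 and d = 5217.
x_0 = 12344^5217 mod 41737 = 17066.
x_0 is neither 1 nor 41736, so continue squaring.
x_1 = 17066^2 mod 41737 = 7570.
x_2 = 7570^2 mod 41737 = 41736.
x_2 ≡ −1, so 12344 is not a witness.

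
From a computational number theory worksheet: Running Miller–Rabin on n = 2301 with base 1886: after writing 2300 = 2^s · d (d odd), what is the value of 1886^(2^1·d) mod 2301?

n − 1 = 2300 = 2^2 · 575, so s = 2 and d = 575.
x_0 = 1886^575 mod 2301 = 2159.
x_1 = 2159^2 mod 2301 = 1756.

1756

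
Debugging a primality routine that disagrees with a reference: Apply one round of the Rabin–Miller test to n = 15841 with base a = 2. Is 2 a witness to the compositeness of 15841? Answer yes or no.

no

n − 1 = 15840 = 2^5 · 495, so s = 5 and d = 495.
Repeated squaring mod 15841: 2^1 ≡ 2, 2^2 ≡ 4, 2^4 ≡ 16, 2^8 ≡ 256, 2^16 ≡ 2172, 2^32 ≡ 12807, 2^64 ≡ 1535, 2^128 ≡ 11757, 2^256 ≡ 14324.
495 = 256 + 128 + 64 + 32 + 8 + 4 + 2 + 1, so 2^495 ≡ 14324·11757·1535·12807·256·16·4·2 ≡ 1 (mod 15841).
x_0 = 2^495 mod 15841 = 1.
x_0 = 1, so 2 is not a witness.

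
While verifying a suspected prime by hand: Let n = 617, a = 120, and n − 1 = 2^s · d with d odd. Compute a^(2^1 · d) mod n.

n − 1 = 616 = 2^3 · 77, so s = 3 and d = 77.
x_0 = 120^77 mod 617 = 423.
x_1 = 423^2 mod 617 = 616.

616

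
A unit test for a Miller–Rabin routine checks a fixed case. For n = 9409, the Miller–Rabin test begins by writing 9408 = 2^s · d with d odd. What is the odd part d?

147

Halving: 9408 → 4704 → 2352 → 1176 → 588 → 294 → 147; 147 is odd.
So 9408 = 2^6 · 147.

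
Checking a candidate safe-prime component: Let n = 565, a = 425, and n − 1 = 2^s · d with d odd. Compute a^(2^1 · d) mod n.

175

n − 1 = 564 = 2^2 · 141, so s = 2 and d = 141.
x_0 = 425^141 mod 565 = 160.
x_1 = 160^2 mod 565 = 175.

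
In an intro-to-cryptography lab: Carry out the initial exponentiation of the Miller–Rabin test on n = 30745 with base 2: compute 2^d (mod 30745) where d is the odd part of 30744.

n − 1 = 30744 = 2^3 · 3843, so s = 3 and d = 3843.
2^3843 mod 30745 = 10018.

10018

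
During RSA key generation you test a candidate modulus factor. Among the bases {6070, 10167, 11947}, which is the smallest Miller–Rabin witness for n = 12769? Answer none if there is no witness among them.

n − 1 = 12768 = 2^5 · 399, so s = 5 and d = 399.
Base 6070: x_0 = 6070^399 mod 12769 = 11059. x_0 is neither 1 nor 12768, so continue squaring. x_1 = 11059^2 mod 12769 = 12768. x_1 ≡ −1, so 6070 is not a witness.
Base 10167: x_0 = 10167^399 mod 12769 = 12244. x_0 is neither 1 nor 12768, so continue squaring. x_1 = 12244^2 mod 12769 = 7476. x_2 = 7476^2 mod 12769 = 663. x_3 = 663^2 mod 12769 = 5423. x_4 = 5423^2 mod 12769 = 1922. Reached i = s−1 = 4 without hitting −1: 10167 is a Miller–Rabin witness and 12769 is composite.
Base 11947: x_0 = 11947^399 mod 12769 = 8457. x_0 is neither 1 nor 12768, so continue squaring. x_1 = 8457^2 mod 12769 = 1680. x_2 = 1680^2 mod 12769 = 451. x_3 = 451^2 mod 12769 = 11866. x_4 = 11866^2 mod 12769 = 10962. Reached i = s−1 = 4 without hitting −1: 11947 is a Miller–Rabin witness and 12769 is composite.
The smallest witness among the given bases is 10167.

10167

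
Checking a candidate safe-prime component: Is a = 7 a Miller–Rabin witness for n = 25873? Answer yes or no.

n − 1 = 25872 = 2^4 · 1617, so s = 4 and d = 1617.
x_0 = 7^1617 mod 25873 = 1.
x_0 = 1, so 7 is not a witness.

no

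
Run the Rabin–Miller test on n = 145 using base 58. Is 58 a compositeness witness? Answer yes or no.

yes

n − 1 = 144 = 2^4 · 9, so s = 4 and d = 9.
x_0 = 58^9 mod 145 = 58.
x_0 is neither 1 nor 144, so continue squaring.
x_1 = 58^2 mod 145 = 29.
x_2 = 29^2 mod 145 = 116.
x_3 = 116^2 mod 145 = 116.
Reached i = s−1 = 3 without hitting −1: 58 is a Miller–Rabin witness and 145 is composite.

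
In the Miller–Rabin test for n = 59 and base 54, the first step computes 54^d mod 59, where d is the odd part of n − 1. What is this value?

58

n − 1 = 58 = 2^1 · 29, so s = 1 and d = 29.
54^29 mod 59 = 58.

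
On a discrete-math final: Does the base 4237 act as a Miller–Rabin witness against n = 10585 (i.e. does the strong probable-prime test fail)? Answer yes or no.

no

n − 1 = 10584 = 2^3 · 1323, so s = 3 and d = 1323.
Repeated squaring mod 10585: 4237^1 ≡ 4237, 4237^2 ≡ 9, 4237^4 ≡ 81, 4237^8 ≡ 6561, 4237^16 ≡ 8111, 4237^32 ≡ 2546, 4237^64 ≡ 4096, 4237^128 ≡ 10576, 4237^256 ≡ 81, 4237^512 ≡ 6561, 4237^1024 ≡ 8111.
1323 = 1024 + 256 + 32 + 8 + 2 + 1, so 4237^1323 ≡ 8111·81·2546·6561·9·4237 ≡ 4188 (mod 10585).
x_0 = 4237^1323 mod 10585 = 4188.
x_0 is neither 1 nor 10584, so continue squaring.
x_1 = 4188^2 mod 10585 = 10584.
x_1 ≡ −1, so 4237 is not a witness.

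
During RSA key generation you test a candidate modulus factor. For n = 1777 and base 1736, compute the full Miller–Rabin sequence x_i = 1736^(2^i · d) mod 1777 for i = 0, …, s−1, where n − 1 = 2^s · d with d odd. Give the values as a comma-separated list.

n − 1 = 1776 = 2^4 · 111, so s = 4 and d = 111.
x_0 = 1736^111 mod 1777 = 446.
x_1 = 446^2 mod 1777 = 1669.
x_2 = 1669^2 mod 1777 = 1002.
x_3 = 1002^2 mod 1777 = 1776.

446, 1669, 1002, 1776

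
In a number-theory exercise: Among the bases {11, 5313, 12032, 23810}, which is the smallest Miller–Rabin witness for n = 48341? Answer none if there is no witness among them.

n − 1 = 48340 = 2^2 · 12085, so s = 2 and d = 12085.
Base 11: x_0 = 11^12085 mod 48341 = 45193. x_0 is neither 1 nor 48340, so continue squaring. x_1 = 45193^2 mod 48341 = 48340. x_1 ≡ −1, so 11 is not a witness.
Base 5313: x_0 = 5313^12085 mod 48341 = 45193. x_0 is neither 1 nor 48340, so continue squaring. x_1 = 45193^2 mod 48341 = 48340. x_1 ≡ −1, so 5313 is not a witness.
Base 12032: x_0 = 12032^12085 mod 48341 = 1. x_0 = 1, so 12032 is not a witness.
Base 23810: x_0 = 23810^12085 mod 48341 = 48340. x_0 = 48340 ≡ −1, so 23810 is not a witness.
No listed base is a witness for 48341.

none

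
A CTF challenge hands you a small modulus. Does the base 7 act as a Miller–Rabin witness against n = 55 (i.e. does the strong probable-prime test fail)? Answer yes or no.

yes

n − 1 = 54 = 2^1 · 27, so s = 1 and d = 27.
x_0 = 7^27 mod 55 = 28.
x_0 ∉ {1, 54} and s = 1, so 7 is a Miller–Rabin witness and 55 is composite.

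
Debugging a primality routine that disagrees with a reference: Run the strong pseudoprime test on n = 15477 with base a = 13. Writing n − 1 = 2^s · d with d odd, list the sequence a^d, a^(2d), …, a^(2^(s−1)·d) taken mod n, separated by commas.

n − 1 = 15476 = 2^2 · 3869, so s = 2 and d = 3869.
x_0 = 13^3869 mod 15477 = 8014.
x_1 = 8014^2 mod 15477 = 10123.

8014, 10123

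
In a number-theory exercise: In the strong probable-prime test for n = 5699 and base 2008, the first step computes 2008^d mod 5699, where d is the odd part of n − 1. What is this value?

2541

n − 1 = 5698 = 2^1 · 2849, so s = 1 and d = 2849.
By repeated squaring, 2008^2849 ≡ 2541 (mod 5699).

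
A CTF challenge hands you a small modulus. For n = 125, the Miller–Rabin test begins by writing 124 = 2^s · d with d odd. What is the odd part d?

Halving: 124 → 62 → 31; 31 is odd.
So 124 = 2^2 · 31.

31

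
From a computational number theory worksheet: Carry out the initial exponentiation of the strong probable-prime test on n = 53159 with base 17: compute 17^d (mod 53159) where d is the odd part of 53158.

13362

n − 1 = 53158 = 2^1 · 26579, so s = 1 and d = 26579.
17^26579 mod 53159 = 13362.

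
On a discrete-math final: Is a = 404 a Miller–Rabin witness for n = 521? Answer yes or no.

no

n − 1 = 520 = 2^3 · 65, so s = 3 and d = 65.
x_0 = 404^65 mod 521 = 520.
x_0 = 520 ≡ −1, so 404 is not a witness.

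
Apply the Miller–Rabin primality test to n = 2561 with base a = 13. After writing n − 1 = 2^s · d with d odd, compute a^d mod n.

2509

n − 1 = 2560 = 2^9 · 5, so s = 9 and d = 5.
13^5 mod 2561 = 2509.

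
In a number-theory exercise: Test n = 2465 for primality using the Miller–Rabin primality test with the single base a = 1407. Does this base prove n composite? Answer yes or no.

no

n − 1 = 2464 = 2^5 · 77, so s = 5 and d = 77.
Repeated squaring mod 2465: 1407^1 ≡ 1407, 1407^2 ≡ 254, 1407^4 ≡ 426, 1407^8 ≡ 1531, 1407^16 ≡ 2211, 1407^32 ≡ 426, 1407^64 ≡ 1531.
77 = 64 + 8 + 4 + 1, so 1407^77 ≡ 1531·1531·426·1407 ≡ 302 (mod 2465).
x_0 = 1407^77 mod 2465 = 302.
x_0 is neither 1 nor 2464, so continue squaring.
x_1 = 302^2 mod 2465 = 2464.
x_1 ≡ −1, so 1407 is not a witness.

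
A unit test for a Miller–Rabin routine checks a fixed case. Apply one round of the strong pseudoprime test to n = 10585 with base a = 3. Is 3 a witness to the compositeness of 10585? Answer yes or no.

n − 1 = 10584 = 2^3 · 1323, so s = 3 and d = 1323.
x_0 = 3^1323 mod 10585 = 8422.
x_0 is neither 1 nor 10584, so continue squaring.
x_1 = 8422^2 mod 10585 = 10584.
x_1 ≡ −1, so 3 is not a witness.

no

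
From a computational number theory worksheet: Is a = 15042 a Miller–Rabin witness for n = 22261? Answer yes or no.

n − 1 = 22260 = 2^2 · 5565, so s = 2 and d = 5565.
x_0 = 15042^5565 mod 22261 = 3069.
x_0 is neither 1 nor 22260, so continue squaring.
x_1 = 3069^2 mod 22261 = 2358.
Reached i = s−1 = 1 without hitting −1: 15042 is a Miller–Rabin witness and 22261 is composite.

yes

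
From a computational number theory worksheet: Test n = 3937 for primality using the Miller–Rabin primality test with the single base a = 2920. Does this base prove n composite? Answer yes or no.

no

n − 1 = 3936 = 2^5 · 123, so s = 5 and d = 123.
x_0 = 2920^123 mod 3937 = 3936.
x_0 = 3936 ≡ −1, so 2920 is not a witness.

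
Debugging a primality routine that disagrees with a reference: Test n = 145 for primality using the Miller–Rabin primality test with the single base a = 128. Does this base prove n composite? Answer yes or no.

no

n − 1 = 144 = 2^4 · 9, so s = 4 and d = 9.
By repeated squaring, 128^9 ≡ 128 (mod 145).
x_0 = 128^9 mod 145 = 128.
x_0 is neither 1 nor 144, so continue squaring.
x_1 = 128^2 mod 145 = 144.
x_1 ≡ −1, so 128 is not a witness.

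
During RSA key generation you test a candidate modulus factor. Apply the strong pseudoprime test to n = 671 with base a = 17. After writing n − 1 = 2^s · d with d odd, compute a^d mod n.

406

n − 1 = 670 = 2^1 · 335, so s = 1 and d = 335.
17^335 mod 671 = 406.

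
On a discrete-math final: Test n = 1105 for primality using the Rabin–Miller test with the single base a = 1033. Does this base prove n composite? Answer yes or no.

n − 1 = 1104 = 2^4 · 69, so s = 4 and d = 69.
By repeated squaring, 1033^69 ≡ 863 (mod 1105).
x_0 = 1033^69 mod 1105 = 863.
x_0 is neither 1 nor 1104, so continue squaring.
x_1 = 863^2 mod 1105 = 1104.
x_1 ≡ −1, so 1033 is not a witness.

no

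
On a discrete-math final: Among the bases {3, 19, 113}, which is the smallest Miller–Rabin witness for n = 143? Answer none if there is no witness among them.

n − 1 = 142 = 2^1 · 71, so s = 1 and d = 71.
Base 3: x_0 = 3^71 mod 143 = 113. x_0 ∉ {1, 142} and s = 1, so 3 is a Miller–Rabin witness and 143 is composite.
Base 19: x_0 = 19^71 mod 143 = 63. x_0 ∉ {1, 142} and s = 1, so 19 is a Miller–Rabin witness and 143 is composite.
Base 113: x_0 = 113^71 mod 143 = 3. x_0 ∉ {1, 142} and s = 1, so 113 is a Miller–Rabin witness and 143 is composite.
The smallest witness among the given bases is 3.

3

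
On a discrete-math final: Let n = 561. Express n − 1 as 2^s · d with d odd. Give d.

Halving: 560 → 280 → 140 → 70 → 35; 35 is odd.
So 560 = 2^4 · 35.

35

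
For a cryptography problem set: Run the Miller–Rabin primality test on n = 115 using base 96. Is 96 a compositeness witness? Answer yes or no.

n − 1 = 114 = 2^1 · 57, so s = 1 and d = 57.
x_0 = 96^57 mod 115 = 16.
x_0 ∉ {1, 114} and s = 1, so 96 is a Miller–Rabin witness and 115 is composite.

yes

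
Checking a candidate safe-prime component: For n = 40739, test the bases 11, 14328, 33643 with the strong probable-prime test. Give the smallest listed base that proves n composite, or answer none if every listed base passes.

none

n − 1 = 40738 = 2^1 · 20369, so s = 1 and d = 20369.
Base 11: x_0 = 11^20369 mod 40739 = 1. x_0 = 1, so 11 is not a witness.
Base 14328: x_0 = 14328^20369 mod 40739 = 40738. x_0 = 40738 ≡ −1, so 14328 is not a witness.
Base 33643: x_0 = 33643^20369 mod 40739 = 1. x_0 = 1, so 33643 is not a witness.
No listed base is a witness for 40739.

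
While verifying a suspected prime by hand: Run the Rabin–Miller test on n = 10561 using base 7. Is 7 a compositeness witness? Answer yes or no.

n − 1 = 10560 = 2^6 · 165, so s = 6 and d = 165.
Repeated squaring mod 10561: 7^1 ≡ 7, 7^2 ≡ 49, 7^4 ≡ 2401, 7^8 ≡ 9056, 7^16 ≡ 4971, 7^32 ≡ 8662, 7^64 ≡ 4900, 7^128 ≡ 4847.
165 = 128 + 32 + 4 + 1, so 7^165 ≡ 4847·8662·2401·7 ≡ 7872 (mod 10561).
x_0 = 7^165 mod 10561 = 7872.
x_0 is neither 1 nor 10560, so continue squaring.
x_1 = 7872^2 mod 10561 = 6997.
x_2 = 6997^2 mod 10561 = 7774.
x_3 = 7774^2 mod 10561 = 5034.
x_4 = 5034^2 mod 10561 = 5317.
x_5 = 5317^2 mod 10561 = 9253.
Reached i = s−1 = 5 without hitting −1: 7 is a Miller–Rabin witness and 10561 is composite.

yes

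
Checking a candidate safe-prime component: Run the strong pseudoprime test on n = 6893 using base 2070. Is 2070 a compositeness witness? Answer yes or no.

n − 1 = 6892 = 2^2 · 1723, so s = 2 and d = 1723.
Repeated squaring mod 6893: 2070^1 ≡ 2070, 2070^2 ≡ 4347, 2070^4 ≡ 2696, 2070^8 ≡ 3194, 2070^16 ≡ 6889, 2070^32 ≡ 16, 2070^64 ≡ 256, 2070^128 ≡ 3499, 2070^256 ≡ 1033, 2070^512 ≡ 5567, 2070^1024 ≡ 561.
1723 = 1024 + 512 + 128 + 32 + 16 + 8 + 2 + 1, so 2070^1723 ≡ 561·5567·3499·16·6889·3194·4347·2070 ≡ 4495 (mod 6893).
x_0 = 2070^1723 mod 6893 = 4495.
x_0 is neither 1 nor 6892, so continue squaring.
x_1 = 4495^2 mod 6893 = 1642.
Reached i = s−1 = 1 without hitting −1: 2070 is a Miller–Rabin witness and 6893 is composite.

yes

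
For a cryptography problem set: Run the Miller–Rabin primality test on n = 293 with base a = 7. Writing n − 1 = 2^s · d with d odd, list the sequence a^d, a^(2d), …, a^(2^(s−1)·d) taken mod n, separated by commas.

138, 292

n − 1 = 292 = 2^2 · 73, so s = 2 and d = 73.
x_0 = 7^73 mod 293 = 138.
x_1 = 138^2 mod 293 = 292.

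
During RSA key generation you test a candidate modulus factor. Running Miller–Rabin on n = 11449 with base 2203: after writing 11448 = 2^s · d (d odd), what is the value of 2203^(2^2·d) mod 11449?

n − 1 = 11448 = 2^3 · 1431, so s = 3 and d = 1431.
Repeated squaring mod 11449: 2203^1 ≡ 2203, 2203^2 ≡ 10282, 2203^4 ≡ 10907, 2203^8 ≡ 7539, 2203^16 ≡ 3685, 2203^32 ≡ 711, 2203^64 ≡ 1765, 2203^128 ≡ 1097, 2203^256 ≡ 1264, 2203^512 ≡ 6285, 2203^1024 ≡ 2175.
1431 = 1024 + 256 + 128 + 16 + 4 + 2 + 1, so 2203^1431 ≡ 2175·1264·1097·3685·10907·10282·2203 ≡ 7061 (mod 11449).
x_0 = 7061.
x_1 = 7061^2 mod 11449 = 8775.
x_2 = 8775^2 mod 11449 = 6100.

6100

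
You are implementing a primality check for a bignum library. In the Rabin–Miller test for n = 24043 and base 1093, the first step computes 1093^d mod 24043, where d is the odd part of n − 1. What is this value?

1

n − 1 = 24042 = 2^1 · 12021, so s = 1 and d = 12021.
1093^12021 mod 24043 = 1.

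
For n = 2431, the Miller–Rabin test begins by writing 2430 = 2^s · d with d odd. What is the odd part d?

Halving: 2430 → 1215; 1215 is odd.
So 2430 = 2^1 · 1215.

1215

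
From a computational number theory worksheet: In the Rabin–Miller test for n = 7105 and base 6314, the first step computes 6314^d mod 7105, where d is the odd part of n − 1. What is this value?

n − 1 = 7104 = 2^6 · 111, so s = 6 and d = 111.
Repeated squaring mod 7105: 6314^1 ≡ 6314, 6314^2 ≡ 441, 6314^4 ≡ 2646, 6314^8 ≡ 2891, 6314^16 ≡ 2401, 6314^32 ≡ 2646, 6314^64 ≡ 2891.
111 = 64 + 32 + 8 + 4 + 2 + 1, so 6314^111 ≡ 2891·2646·2891·2646·441·6314 ≡ 2744 (mod 7105).

2744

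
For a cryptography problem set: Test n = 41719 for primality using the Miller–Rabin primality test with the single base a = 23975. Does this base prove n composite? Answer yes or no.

n − 1 = 41718 = 2^1 · 20859, so s = 1 and d = 20859.
By repeated squaring, 23975^20859 ≡ 41718 (mod 41719).
x_0 = 23975^20859 mod 41719 = 41718.
x_0 = 41718 ≡ −1, so 23975 is not a witness.

no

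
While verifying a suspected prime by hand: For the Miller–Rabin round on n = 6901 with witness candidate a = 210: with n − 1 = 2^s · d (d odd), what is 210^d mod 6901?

n − 1 = 6900 = 2^2 · 1725, so s = 2 and d = 1725.
210^1725 mod 6901 = 5585.

5585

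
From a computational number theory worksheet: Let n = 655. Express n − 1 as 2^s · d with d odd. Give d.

327

Halving: 654 → 327; 327 is odd.
So 654 = 2^1 · 327.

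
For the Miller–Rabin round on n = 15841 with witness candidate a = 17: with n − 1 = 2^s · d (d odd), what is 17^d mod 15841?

n − 1 = 15840 = 2^5 · 495, so s = 5 and d = 495.
17^495 mod 15841 = 10198.

10198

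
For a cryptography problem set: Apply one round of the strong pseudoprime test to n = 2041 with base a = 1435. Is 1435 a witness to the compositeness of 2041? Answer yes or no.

n − 1 = 2040 = 2^3 · 255, so s = 3 and d = 255.
x_0 = 1435^255 mod 2041 = 1542.
x_0 is neither 1 nor 2040, so continue squaring.
x_1 = 1542^2 mod 2041 = 2040.
x_1 ≡ −1, so 1435 is not a witness.

no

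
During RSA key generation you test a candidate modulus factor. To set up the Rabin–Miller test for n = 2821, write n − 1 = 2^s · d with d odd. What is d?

Halving: 2820 → 1410 → 705; 705 is odd.
So 2820 = 2^2 · 705.

705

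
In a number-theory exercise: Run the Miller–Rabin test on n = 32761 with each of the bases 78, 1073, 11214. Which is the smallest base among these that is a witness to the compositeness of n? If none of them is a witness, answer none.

n − 1 = 32760 = 2^3 · 4095, so s = 3 and d = 4095.
Base 78: x_0 = 78^4095 mod 32761 = 3458. x_0 is neither 1 nor 32760, so continue squaring. x_1 = 3458^2 mod 32761 = 32760. x_1 ≡ −1, so 78 is not a witness.
Base 1073: x_0 = 1073^4095 mod 32761 = 14841. x_0 is neither 1 nor 32760, so continue squaring. x_1 = 14841^2 mod 32761 = 3078. x_2 = 3078^2 mod 32761 = 6155. Reached i = s−1 = 2 without hitting −1: 1073 is a Miller–Rabin witness and 32761 is composite.
Base 11214: x_0 = 11214^4095 mod 32761 = 24635. x_0 is neither 1 nor 32760, so continue squaring. x_1 = 24635^2 mod 32761 = 18461. x_2 = 18461^2 mod 32761 = 28599. Reached i = s−1 = 2 without hitting −1: 11214 is a Miller–Rabin witness and 32761 is composite.
The smallest witness among the given bases is 1073.

1073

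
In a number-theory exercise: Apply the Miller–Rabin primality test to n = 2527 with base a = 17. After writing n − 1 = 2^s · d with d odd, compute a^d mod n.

n − 1 = 2526 = 2^1 · 1263, so s = 1 and d = 1263.
Repeated squaring mod 2527: 17^1 ≡ 17, 17^2 ≡ 289, 17^4 ≡ 130, 17^8 ≡ 1738, 17^16 ≡ 879, 17^32 ≡ 1906, 17^64 ≡ 1537, 17^128 ≡ 2151, 17^256 ≡ 2391, 17^512 ≡ 807, 17^1024 ≡ 1810.
1263 = 1024 + 128 + 64 + 32 + 8 + 4 + 2 + 1, so 17^1263 ≡ 1810·2151·1537·1906·1738·130·289·17 ≡ 524 (mod 2527).

524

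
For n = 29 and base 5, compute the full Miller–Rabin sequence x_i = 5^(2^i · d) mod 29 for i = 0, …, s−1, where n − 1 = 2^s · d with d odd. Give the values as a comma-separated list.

n − 1 = 28 = 2^2 · 7, so s = 2 and d = 7.
x_0 = 5^7 mod 29 = 28.
x_1 = 28^2 mod 29 = 1.

28, 1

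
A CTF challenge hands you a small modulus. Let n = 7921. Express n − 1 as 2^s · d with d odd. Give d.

495

Halving: 7920 → 3960 → 1980 → 990 → 495; 495 is odd.
So 7920 = 2^4 · 495.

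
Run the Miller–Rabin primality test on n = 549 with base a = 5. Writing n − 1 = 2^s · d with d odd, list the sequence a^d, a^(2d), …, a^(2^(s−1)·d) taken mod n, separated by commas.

524, 76

n − 1 = 548 = 2^2 · 137, so s = 2 and d = 137.
x_0 = 5^137 mod 549 = 524.
x_1 = 524^2 mod 549 = 76.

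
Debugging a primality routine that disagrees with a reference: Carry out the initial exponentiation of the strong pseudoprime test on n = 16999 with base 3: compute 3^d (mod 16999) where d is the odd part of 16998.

10095

n − 1 = 16998 = 2^1 · 8499, so s = 1 and d = 8499.
3^8499 mod 16999 = 10095.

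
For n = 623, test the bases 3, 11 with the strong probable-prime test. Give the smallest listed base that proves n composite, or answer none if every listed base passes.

n − 1 = 622 = 2^1 · 311, so s = 1 and d = 311.
Base 3: x_0 = 3^311 mod 623 = 418. x_0 ∉ {1, 622} and s = 1, so 3 is a Miller–Rabin witness and 623 is composite.
Base 11: x_0 = 11^311 mod 623 = 352. x_0 ∉ {1, 622} and s = 1, so 11 is a Miller–Rabin witness and 623 is composite.
The smallest witness among the given bases is 3.

3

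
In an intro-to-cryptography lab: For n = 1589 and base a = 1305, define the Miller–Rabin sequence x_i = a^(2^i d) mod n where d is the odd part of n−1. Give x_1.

n − 1 = 1588 = 2^2 · 397, so s = 2 and d = 397.
Repeated squaring mod 1589: 1305^1 ≡ 1305, 1305^2 ≡ 1206, 1305^4 ≡ 501, 1305^8 ≡ 1528, 1305^16 ≡ 543, 1305^32 ≡ 884, 1305^64 ≡ 1257, 1305^128 ≡ 583, 1305^256 ≡ 1432.
397 = 256 + 128 + 8 + 4 + 1, so 1305^397 ≡ 1432·583·1528·501·1305 ≡ 1277 (mod 1589).
x_0 = 1277.
x_1 = 1277^2 mod 1589 = 415.

415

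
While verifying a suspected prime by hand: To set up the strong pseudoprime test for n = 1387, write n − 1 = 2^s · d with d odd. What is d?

693

Halving: 1386 → 693; 693 is odd.
So 1386 = 2^1 · 693.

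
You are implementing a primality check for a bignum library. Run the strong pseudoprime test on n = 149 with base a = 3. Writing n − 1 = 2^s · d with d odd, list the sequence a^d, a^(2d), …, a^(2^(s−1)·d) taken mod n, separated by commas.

44, 148

n − 1 = 148 = 2^2 · 37, so s = 2 and d = 37.
x_0 = 3^37 mod 149 = 44.
x_1 = 44^2 mod 149 = 148.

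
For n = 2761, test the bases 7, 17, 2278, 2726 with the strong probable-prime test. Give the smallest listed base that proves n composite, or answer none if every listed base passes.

n − 1 = 2760 = 2^3 · 345, so s = 3 and d = 345.
Base 7: x_0 = 7^345 mod 2761 = 2463. x_0 is neither 1 nor 2760, so continue squaring. x_1 = 2463^2 mod 2761 = 452. x_2 = 452^2 mod 2761 = 2751. Reached i = s−1 = 2 without hitting −1: 7 is a Miller–Rabin witness and 2761 is composite.
Base 17: x_0 = 17^345 mod 2761 = 2573. x_0 is neither 1 nor 2760, so continue squaring. x_1 = 2573^2 mod 2761 = 2212. x_2 = 2212^2 mod 2761 = 452. Reached i = s−1 = 2 without hitting −1: 17 is a Miller–Rabin witness and 2761 is composite.
Base 2278: x_0 = 2278^345 mod 2761 = 1508. x_0 is neither 1 nor 2760, so continue squaring. x_1 = 1508^2 mod 2761 = 1761. x_2 = 1761^2 mod 2761 = 518. Reached i = s−1 = 2 without hitting −1: 2278 is a Miller–Rabin witness and 2761 is composite.
Base 2726: x_0 = 2726^345 mod 2761 = 1442. x_0 is neither 1 nor 2760, so continue squaring. x_1 = 1442^2 mod 2761 = 331. x_2 = 331^2 mod 2761 = 1882. Reached i = s−1 = 2 without hitting −1: 2726 is a Miller–Rabin witness and 2761 is composite.
The smallest witness among the given bases is 7.

7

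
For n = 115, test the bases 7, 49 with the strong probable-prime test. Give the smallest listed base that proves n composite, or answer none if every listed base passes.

n − 1 = 114 = 2^1 · 57, so s = 1 and d = 57.
Base 7: x_0 = 7^57 mod 115 = 112. x_0 ∉ {1, 114} and s = 1, so 7 is a Miller–Rabin witness and 115 is composite.
Base 49: x_0 = 49^57 mod 115 = 9. x_0 ∉ {1, 114} and s = 1, so 49 is a Miller–Rabin witness and 115 is composite.
The smallest witness among the given bases is 7.

7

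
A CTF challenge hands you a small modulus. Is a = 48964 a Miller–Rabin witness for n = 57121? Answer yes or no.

n − 1 = 57120 = 2^5 · 1785, so s = 5 and d = 1785.
x_0 = 48964^1785 mod 57121 = 57120.
x_0 = 57120 ≡ −1, so 48964 is not a witness.

no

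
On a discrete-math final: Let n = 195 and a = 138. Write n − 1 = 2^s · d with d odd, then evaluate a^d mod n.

138

n − 1 = 194 = 2^1 · 97, so s = 1 and d = 97.
Repeated squaring mod 195: 138^1 ≡ 138, 138^2 ≡ 129, 138^4 ≡ 66, 138^8 ≡ 66, 138^16 ≡ 66, 138^32 ≡ 66, 138^64 ≡ 66.
97 = 64 + 32 + 1, so 138^97 ≡ 66·66·138 ≡ 138 (mod 195).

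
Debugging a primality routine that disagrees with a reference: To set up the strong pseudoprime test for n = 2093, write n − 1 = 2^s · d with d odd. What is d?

523

Halving: 2092 → 1046 → 523; 523 is odd.
So 2092 = 2^2 · 523.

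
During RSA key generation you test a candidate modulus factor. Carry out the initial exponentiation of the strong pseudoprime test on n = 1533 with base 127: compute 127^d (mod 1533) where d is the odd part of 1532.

n − 1 = 1532 = 2^2 · 383, so s = 2 and d = 383.
By repeated squaring, 127^383 ≡ 85 (mod 1533).

85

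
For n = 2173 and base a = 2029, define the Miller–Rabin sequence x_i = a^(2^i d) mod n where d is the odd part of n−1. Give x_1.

n − 1 = 2172 = 2^2 · 543, so s = 2 and d = 543.
x_0 = 2029^543 mod 2173 = 1194.
x_1 = 1194^2 mod 2173 = 148.

148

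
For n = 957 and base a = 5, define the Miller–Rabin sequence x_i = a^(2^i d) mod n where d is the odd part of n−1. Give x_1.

895

n − 1 = 956 = 2^2 · 239, so s = 2 and d = 239.
x_0 = 5^239 mod 957 = 614.
x_1 = 614^2 mod 957 = 895.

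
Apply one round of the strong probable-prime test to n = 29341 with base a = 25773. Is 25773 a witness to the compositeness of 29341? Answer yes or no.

n − 1 = 29340 = 2^2 · 7335, so s = 2 and d = 7335.
By repeated squaring, 25773^7335 ≡ 1331 (mod 29341).
x_0 = 25773^7335 mod 29341 = 1331.
x_0 is neither 1 nor 29340, so continue squaring.
x_1 = 1331^2 mod 29341 = 11101.
Reached i = s−1 = 1 without hitting −1: 25773 is a Miller–Rabin witness and 29341 is composite.

yes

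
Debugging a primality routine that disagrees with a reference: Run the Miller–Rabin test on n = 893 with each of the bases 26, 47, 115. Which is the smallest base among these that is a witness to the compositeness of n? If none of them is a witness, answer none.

26

n − 1 = 892 = 2^2 · 223, so s = 2 and d = 223.
Base 26: x_0 = 26^223 mod 893 = 691. x_0 is neither 1 nor 892, so continue squaring. x_1 = 691^2 mod 893 = 619. Reached i = s−1 = 1 without hitting −1: 26 is a Miller–Rabin witness and 893 is composite.
Base 47: x_0 = 47^223 mod 893 = 517. x_0 is neither 1 nor 892, so continue squaring. x_1 = 517^2 mod 893 = 282. Reached i = s−1 = 1 without hitting −1: 47 is a Miller–Rabin witness and 893 is composite.
Base 115: x_0 = 115^223 mod 893 = 343. x_0 is neither 1 nor 892, so continue squaring. x_1 = 343^2 mod 893 = 666. Reached i = s−1 = 1 without hitting −1: 115 is a Miller–Rabin witness and 893 is composite.
The smallest witness among the given bases is 26.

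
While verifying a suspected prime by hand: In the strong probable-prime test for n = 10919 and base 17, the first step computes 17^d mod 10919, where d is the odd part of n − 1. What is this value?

n − 1 = 10918 = 2^1 · 5459, so s = 1 and d = 5459.
17^5459 mod 10919 = 7216.

7216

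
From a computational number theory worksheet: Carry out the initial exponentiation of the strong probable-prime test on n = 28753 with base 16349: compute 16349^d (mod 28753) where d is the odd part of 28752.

28251

n − 1 = 28752 = 2^4 · 1797, so s = 4 and d = 1797.
By repeated squaring, 16349^1797 ≡ 28251 (mod 28753).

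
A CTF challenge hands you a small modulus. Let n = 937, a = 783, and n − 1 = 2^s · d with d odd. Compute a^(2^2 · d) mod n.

n − 1 = 936 = 2^3 · 117, so s = 3 and d = 117.
x_0 = 783^117 mod 937 = 1.
x_1 = 1^2 mod 937 = 1.
x_2 = 1^2 mod 937 = 1.

1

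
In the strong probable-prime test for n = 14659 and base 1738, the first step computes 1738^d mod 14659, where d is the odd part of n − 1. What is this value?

n − 1 = 14658 = 2^1 · 7329, so s = 1 and d = 7329.
By repeated squaring, 1738^7329 ≡ 3377 (mod 14659).

3377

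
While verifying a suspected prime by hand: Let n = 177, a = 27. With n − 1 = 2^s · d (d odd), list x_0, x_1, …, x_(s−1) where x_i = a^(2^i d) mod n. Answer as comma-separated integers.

n − 1 = 176 = 2^4 · 11, so s = 4 and d = 11.
x_0 = 27^11 mod 177 = 81.
x_1 = 81^2 mod 177 = 12.
x_2 = 12^2 mod 177 = 144.
x_3 = 144^2 mod 177 = 27.

81, 12, 144, 27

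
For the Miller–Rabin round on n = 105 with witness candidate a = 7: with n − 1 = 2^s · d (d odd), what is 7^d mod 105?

7

n − 1 = 104 = 2^3 · 13, so s = 3 and d = 13.
7^13 mod 105 = 7.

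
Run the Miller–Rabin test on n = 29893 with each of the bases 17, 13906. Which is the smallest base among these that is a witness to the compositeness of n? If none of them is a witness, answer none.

n − 1 = 29892 = 2^2 · 7473, so s = 2 and d = 7473.
Base 17: x_0 = 17^7473 mod 29893 = 27792. x_0 is neither 1 nor 29892, so continue squaring. x_1 = 27792^2 mod 29893 = 19930. Reached i = s−1 = 1 without hitting −1: 17 is a Miller–Rabin witness and 29893 is composite.
Base 13906: x_0 = 13906^7473 mod 29893 = 13804. x_0 is neither 1 nor 29892, so continue squaring. x_1 = 13804^2 mod 29893 = 12434. Reached i = s−1 = 1 without hitting −1: 13906 is a Miller–Rabin witness and 29893 is composite.
The smallest witness among the given bases is 17.

17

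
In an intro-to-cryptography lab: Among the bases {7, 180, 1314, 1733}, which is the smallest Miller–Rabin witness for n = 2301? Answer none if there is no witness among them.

7

n − 1 = 2300 = 2^2 · 575, so s = 2 and d = 575.
Base 7: x_0 = 7^575 mod 2301 = 730. x_0 is neither 1 nor 2300, so continue squaring. x_1 = 730^2 mod 2301 = 1369. Reached i = s−1 = 1 without hitting −1: 7 is a Miller–Rabin witness and 2301 is composite.
Base 180: x_0 = 180^575 mod 2301 = 1020. x_0 is neither 1 nor 2300, so continue squaring. x_1 = 1020^2 mod 2301 = 348. Reached i = s−1 = 1 without hitting −1: 180 is a Miller–Rabin witness and 2301 is composite.
Base 1314: x_0 = 1314^575 mod 2301 = 963. x_0 is neither 1 nor 2300, so continue squaring. x_1 = 963^2 mod 2301 = 66. Reached i = s−1 = 1 without hitting −1: 1314 is a Miller–Rabin witness and 2301 is composite.
Base 1733: x_0 = 1733^575 mod 2301 = 803. x_0 is neither 1 nor 2300, so continue squaring. x_1 = 803^2 mod 2301 = 529. Reached i = s−1 = 1 without hitting −1: 1733 is a Miller–Rabin witness and 2301 is composite.
The smallest witness among the given bases is 7.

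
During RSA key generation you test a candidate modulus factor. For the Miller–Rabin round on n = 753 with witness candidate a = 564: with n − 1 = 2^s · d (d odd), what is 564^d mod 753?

708

n − 1 = 752 = 2^4 · 47, so s = 4 and d = 47.
Repeated squaring mod 753: 564^1 ≡ 564, 564^2 ≡ 330, 564^4 ≡ 468, 564^8 ≡ 654, 564^16 ≡ 12, 564^32 ≡ 144.
47 = 32 + 8 + 4 + 2 + 1, so 564^47 ≡ 144·654·468·330·564 ≡ 708 (mod 753).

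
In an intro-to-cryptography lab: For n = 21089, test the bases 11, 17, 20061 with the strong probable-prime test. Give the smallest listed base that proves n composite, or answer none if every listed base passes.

none

n − 1 = 21088 = 2^5 · 659, so s = 5 and d = 659.
Base 11: x_0 = 11^659 mod 21089 = 8809. x_0 is neither 1 nor 21088, so continue squaring. x_1 = 8809^2 mod 21089 = 12050. x_2 = 12050^2 mod 21089 = 4735. x_3 = 4735^2 mod 21089 = 2618. x_4 = 2618^2 mod 21089 = 21088. x_4 ≡ −1, so 11 is not a witness.
Base 17: x_0 = 17^659 mod 21089 = 18471. x_0 is neither 1 nor 21088, so continue squaring. x_1 = 18471^2 mod 21089 = 21088. x_1 ≡ −1, so 17 is not a witness.
Base 20061: x_0 = 20061^659 mod 21089 = 4102. x_0 is neither 1 nor 21088, so continue squaring. x_1 = 4102^2 mod 21089 = 18471. x_2 = 18471^2 mod 21089 = 21088. x_2 ≡ −1, so 20061 is not a witness.
No listed base is a witness for 21089.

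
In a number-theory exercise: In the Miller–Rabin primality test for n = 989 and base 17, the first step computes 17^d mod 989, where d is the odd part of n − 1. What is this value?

n − 1 = 988 = 2^2 · 247, so s = 2 and d = 247.
Repeated squaring mod 989: 17^1 ≡ 17, 17^2 ≡ 289, 17^4 ≡ 445, 17^8 ≡ 225, 17^16 ≡ 186, 17^32 ≡ 970, 17^64 ≡ 361, 17^128 ≡ 762.
247 = 128 + 64 + 32 + 16 + 4 + 2 + 1, so 17^247 ≡ 762·361·970·186·445·289·17 ≡ 573 (mod 989).

573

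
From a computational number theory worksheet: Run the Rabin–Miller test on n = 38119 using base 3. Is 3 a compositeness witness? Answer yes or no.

no

n − 1 = 38118 = 2^1 · 19059, so s = 1 and d = 19059.
x_0 = 3^19059 mod 38119 = 38118.
x_0 = 38118 ≡ −1, so 3 is not a witness.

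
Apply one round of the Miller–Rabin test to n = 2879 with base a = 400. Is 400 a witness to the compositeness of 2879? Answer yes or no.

no

n − 1 = 2878 = 2^1 · 1439, so s = 1 and d = 1439.
By repeated squaring, 400^1439 ≡ 1 (mod 2879).
x_0 = 400^1439 mod 2879 = 1.
x_0 = 1, so 400 is not a witness.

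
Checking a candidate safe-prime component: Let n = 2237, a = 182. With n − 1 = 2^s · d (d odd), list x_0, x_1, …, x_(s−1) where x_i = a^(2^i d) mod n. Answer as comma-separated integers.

1216, 2236

n − 1 = 2236 = 2^2 · 559, so s = 2 and d = 559.
x_0 = 182^559 mod 2237 = 1216.
x_1 = 1216^2 mod 2237 = 2236.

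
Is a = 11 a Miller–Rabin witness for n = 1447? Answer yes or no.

no

n − 1 = 1446 = 2^1 · 723, so s = 1 and d = 723.
Repeated squaring mod 1447: 11^1 ≡ 11, 11^2 ≡ 121, 11^4 ≡ 171, 11^8 ≡ 301, 11^16 ≡ 887, 11^32 ≡ 1048, 11^64 ≡ 31, 11^128 ≡ 961, 11^256 ≡ 335, 11^512 ≡ 806.
723 = 512 + 128 + 64 + 16 + 2 + 1, so 11^723 ≡ 806·961·31·887·121·11 ≡ 1 (mod 1447).
x_0 = 11^723 mod 1447 = 1.
x_0 = 1, so 11 is not a witness.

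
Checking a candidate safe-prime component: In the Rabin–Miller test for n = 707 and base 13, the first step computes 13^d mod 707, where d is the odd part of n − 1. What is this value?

76

n − 1 = 706 = 2^1 · 353, so s = 1 and d = 353.
Repeated squaring mod 707: 13^1 ≡ 13, 13^2 ≡ 169, 13^4 ≡ 281, 13^8 ≡ 484, 13^16 ≡ 239, 13^32 ≡ 561, 13^64 ≡ 106, 13^128 ≡ 631, 13^256 ≡ 120.
353 = 256 + 64 + 32 + 1, so 13^353 ≡ 120·106·561·13 ≡ 76 (mod 707).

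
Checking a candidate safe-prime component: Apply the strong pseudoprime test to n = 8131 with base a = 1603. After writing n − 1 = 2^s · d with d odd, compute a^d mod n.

6665

n − 1 = 8130 = 2^1 · 4065, so s = 1 and d = 4065.
1603^4065 mod 8131 = 6665.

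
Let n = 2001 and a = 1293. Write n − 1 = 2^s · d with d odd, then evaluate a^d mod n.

249

n − 1 = 2000 = 2^4 · 125, so s = 4 and d = 125.
Repeated squaring mod 2001: 1293^1 ≡ 1293, 1293^2 ≡ 1014, 1293^4 ≡ 1683, 1293^8 ≡ 1074, 1293^16 ≡ 900, 1293^32 ≡ 1596, 1293^64 ≡ 1944.
125 = 64 + 32 + 16 + 8 + 4 + 1, so 1293^125 ≡ 1944·1596·900·1074·1683·1293 ≡ 249 (mod 2001).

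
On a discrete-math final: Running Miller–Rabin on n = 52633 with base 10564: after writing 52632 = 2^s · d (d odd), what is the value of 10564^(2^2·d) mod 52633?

41098

n − 1 = 52632 = 2^3 · 6579, so s = 3 and d = 6579.
x_0 = 10564^6579 mod 52633 = 51913.
x_1 = 51913^2 mod 52633 = 44703.
x_2 = 44703^2 mod 52633 = 41098.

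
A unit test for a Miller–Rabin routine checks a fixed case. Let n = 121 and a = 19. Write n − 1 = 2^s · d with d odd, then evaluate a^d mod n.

n − 1 = 120 = 2^3 · 15, so s = 3 and d = 15.
19^15 mod 121 = 109.

109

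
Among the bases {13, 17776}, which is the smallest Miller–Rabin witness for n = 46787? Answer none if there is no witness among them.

n − 1 = 46786 = 2^1 · 23393, so s = 1 and d = 23393.
Base 13: x_0 = 13^23393 mod 46787 = 962. x_0 ∉ {1, 46786} and s = 1, so 13 is a Miller–Rabin witness and 46787 is composite.
Base 17776: x_0 = 17776^23393 mod 46787 = 39889. x_0 ∉ {1, 46786} and s = 1, so 17776 is a Miller–Rabin witness and 46787 is composite.
The smallest witness among the given bases is 13.

13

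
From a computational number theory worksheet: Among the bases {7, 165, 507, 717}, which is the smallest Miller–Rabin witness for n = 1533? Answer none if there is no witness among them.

n − 1 = 1532 = 2^2 · 383, so s = 2 and d = 383.
Base 7: x_0 = 7^383 mod 1533 = 532. x_0 is neither 1 nor 1532, so continue squaring. x_1 = 532^2 mod 1533 = 952. Reached i = s−1 = 1 without hitting −1: 7 is a Miller–Rabin witness and 1533 is composite.
Base 165: x_0 = 165^383 mod 1533 = 1521. x_0 is neither 1 nor 1532, so continue squaring. x_1 = 1521^2 mod 1533 = 144. Reached i = s−1 = 1 without hitting −1: 165 is a Miller–Rabin witness and 1533 is composite.
Base 507: x_0 = 507^383 mod 1533 = 1020. x_0 is neither 1 nor 1532, so continue squaring. x_1 = 1020^2 mod 1533 = 1026. Reached i = s−1 = 1 without hitting −1: 507 is a Miller–Rabin witness and 1533 is composite.
Base 717: x_0 = 717^383 mod 1533 = 1062. x_0 is neither 1 nor 1532, so continue squaring. x_1 = 1062^2 mod 1533 = 1089. Reached i = s−1 = 1 without hitting −1: 717 is a Miller–Rabin witness and 1533 is composite.
The smallest witness among the given bases is 7.

7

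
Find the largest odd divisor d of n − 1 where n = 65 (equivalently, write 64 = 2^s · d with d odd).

Halving: 64 → 32 → 16 → 8 → 4 → 2 → 1; 1 is odd.
So 64 = 2^6 · 1.

1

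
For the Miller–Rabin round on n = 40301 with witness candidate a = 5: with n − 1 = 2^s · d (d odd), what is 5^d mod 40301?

n − 1 = 40300 = 2^2 · 10075, so s = 2 and d = 10075.
5^10075 mod 40301 = 38460.

38460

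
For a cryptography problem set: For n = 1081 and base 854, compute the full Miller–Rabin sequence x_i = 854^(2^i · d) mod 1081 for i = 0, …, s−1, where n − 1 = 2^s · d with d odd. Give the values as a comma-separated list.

n − 1 = 1080 = 2^3 · 135, so s = 3 and d = 135.
x_0 = 854^135 mod 1081 = 1062.
x_1 = 1062^2 mod 1081 = 361.
x_2 = 361^2 mod 1081 = 601.

1062, 361, 601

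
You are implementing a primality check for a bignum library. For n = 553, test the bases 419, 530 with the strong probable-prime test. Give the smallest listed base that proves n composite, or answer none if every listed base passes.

none

n − 1 = 552 = 2^3 · 69, so s = 3 and d = 69.
Base 419: x_0 = 419^69 mod 553 = 552. x_0 = 552 ≡ −1, so 419 is not a witness.
Base 530: x_0 = 530^69 mod 553 = 552. x_0 = 552 ≡ −1, so 530 is not a witness.
No listed base is a witness for 553.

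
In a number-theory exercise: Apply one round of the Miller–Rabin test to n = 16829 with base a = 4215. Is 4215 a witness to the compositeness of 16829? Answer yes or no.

n − 1 = 16828 = 2^2 · 4207, so s = 2 and d = 4207.
x_0 = 4215^4207 mod 16829 = 2575.
x_0 is neither 1 nor 16828, so continue squaring.
x_1 = 2575^2 mod 16829 = 16828.
x_1 ≡ −1, so 4215 is not a witness.

no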